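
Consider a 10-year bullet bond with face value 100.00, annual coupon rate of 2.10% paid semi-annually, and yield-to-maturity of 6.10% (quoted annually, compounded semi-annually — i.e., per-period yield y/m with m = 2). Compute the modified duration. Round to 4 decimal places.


Answer: Modified duration = 8.5792

Derivation:
Coupon per period c = face * coupon_rate / m = 1.050000
Periods per year m = 2; per-period yield y/m = 0.030500
Number of cashflows N = 20
Cashflows (t years, CF_t, discount factor 1/(1+y/m)^(m*t), PV):
  t = 0.5000: CF_t = 1.050000, DF = 0.970403, PV = 1.018923
  t = 1.0000: CF_t = 1.050000, DF = 0.941681, PV = 0.988766
  t = 1.5000: CF_t = 1.050000, DF = 0.913810, PV = 0.959501
  t = 2.0000: CF_t = 1.050000, DF = 0.886764, PV = 0.931102
  t = 2.5000: CF_t = 1.050000, DF = 0.860518, PV = 0.903544
  t = 3.0000: CF_t = 1.050000, DF = 0.835049, PV = 0.876802
  t = 3.5000: CF_t = 1.050000, DF = 0.810334, PV = 0.850851
  t = 4.0000: CF_t = 1.050000, DF = 0.786350, PV = 0.825668
  t = 4.5000: CF_t = 1.050000, DF = 0.763076, PV = 0.801230
  t = 5.0000: CF_t = 1.050000, DF = 0.740491, PV = 0.777516
  t = 5.5000: CF_t = 1.050000, DF = 0.718575, PV = 0.754504
  t = 6.0000: CF_t = 1.050000, DF = 0.697307, PV = 0.732172
  t = 6.5000: CF_t = 1.050000, DF = 0.676669, PV = 0.710502
  t = 7.0000: CF_t = 1.050000, DF = 0.656641, PV = 0.689473
  t = 7.5000: CF_t = 1.050000, DF = 0.637206, PV = 0.669067
  t = 8.0000: CF_t = 1.050000, DF = 0.618347, PV = 0.649264
  t = 8.5000: CF_t = 1.050000, DF = 0.600045, PV = 0.630048
  t = 9.0000: CF_t = 1.050000, DF = 0.582286, PV = 0.611400
  t = 9.5000: CF_t = 1.050000, DF = 0.565052, PV = 0.593304
  t = 10.0000: CF_t = 101.050000, DF = 0.548328, PV = 55.408500
Price P = sum_t PV_t = 70.382135
First compute Macaulay numerator sum_t t * PV_t:
  t * PV_t at t = 0.5000: 0.509461
  t * PV_t at t = 1.0000: 0.988766
  t * PV_t at t = 1.5000: 1.439251
  t * PV_t at t = 2.0000: 1.862204
  t * PV_t at t = 2.5000: 2.258860
  t * PV_t at t = 3.0000: 2.630405
  t * PV_t at t = 3.5000: 2.977977
  t * PV_t at t = 4.0000: 3.302671
  t * PV_t at t = 4.5000: 3.605536
  t * PV_t at t = 5.0000: 3.887580
  t * PV_t at t = 5.5000: 4.149770
  t * PV_t at t = 6.0000: 4.393034
  t * PV_t at t = 6.5000: 4.618263
  t * PV_t at t = 7.0000: 4.826312
  t * PV_t at t = 7.5000: 5.018000
  t * PV_t at t = 8.0000: 5.194112
  t * PV_t at t = 8.5000: 5.355405
  t * PV_t at t = 9.0000: 5.502599
  t * PV_t at t = 9.5000: 5.636389
  t * PV_t at t = 10.0000: 554.085003
Macaulay duration D = 622.241599 / 70.382135 = 8.840903
Modified duration = D / (1 + y/m) = 8.840903 / (1 + 0.030500) = 8.579236


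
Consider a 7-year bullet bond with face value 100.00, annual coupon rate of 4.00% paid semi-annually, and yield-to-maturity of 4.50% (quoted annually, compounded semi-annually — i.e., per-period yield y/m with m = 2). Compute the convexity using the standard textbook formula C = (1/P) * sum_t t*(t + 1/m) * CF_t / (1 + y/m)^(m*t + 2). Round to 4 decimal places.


Answer: Convexity = 42.2568

Derivation:
Coupon per period c = face * coupon_rate / m = 2.000000
Periods per year m = 2; per-period yield y/m = 0.022500
Number of cashflows N = 14
Cashflows (t years, CF_t, discount factor 1/(1+y/m)^(m*t), PV):
  t = 0.5000: CF_t = 2.000000, DF = 0.977995, PV = 1.955990
  t = 1.0000: CF_t = 2.000000, DF = 0.956474, PV = 1.912949
  t = 1.5000: CF_t = 2.000000, DF = 0.935427, PV = 1.870855
  t = 2.0000: CF_t = 2.000000, DF = 0.914843, PV = 1.829687
  t = 2.5000: CF_t = 2.000000, DF = 0.894712, PV = 1.789425
  t = 3.0000: CF_t = 2.000000, DF = 0.875024, PV = 1.750049
  t = 3.5000: CF_t = 2.000000, DF = 0.855769, PV = 1.711539
  t = 4.0000: CF_t = 2.000000, DF = 0.836938, PV = 1.673877
  t = 4.5000: CF_t = 2.000000, DF = 0.818522, PV = 1.637043
  t = 5.0000: CF_t = 2.000000, DF = 0.800510, PV = 1.601020
  t = 5.5000: CF_t = 2.000000, DF = 0.782895, PV = 1.565790
  t = 6.0000: CF_t = 2.000000, DF = 0.765667, PV = 1.531335
  t = 6.5000: CF_t = 2.000000, DF = 0.748819, PV = 1.497638
  t = 7.0000: CF_t = 102.000000, DF = 0.732341, PV = 74.698819
Price P = sum_t PV_t = 97.026015
Convexity numerator sum_t t*(t + 1/m) * CF_t / (1+y/m)^(m*t + 2):
  t = 0.5000: term = 0.935427
  t = 1.0000: term = 2.744530
  t = 1.5000: term = 5.368274
  t = 2.0000: term = 8.750243
  t = 2.5000: term = 12.836542
  t = 3.0000: term = 17.575705
  t = 3.5000: term = 22.918605
  t = 4.0000: term = 28.818365
  t = 4.5000: term = 35.230275
  t = 5.0000: term = 42.111711
  t = 5.5000: term = 49.422057
  t = 6.0000: term = 57.122627
  t = 6.5000: term = 65.176591
  t = 7.0000: term = 3750.994335
Convexity = (1/P) * sum = 4100.005287 / 97.026015 = 42.256763


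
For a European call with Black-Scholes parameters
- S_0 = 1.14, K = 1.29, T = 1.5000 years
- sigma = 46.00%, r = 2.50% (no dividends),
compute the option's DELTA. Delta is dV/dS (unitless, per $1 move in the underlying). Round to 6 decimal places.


d1 = 0.1288396886; d2 = -0.4345429522
phi(d1) = 0.3956448293; exp(-qT) = 1.0000000000; exp(-rT) = 0.9631944177
N(d1) = 0.5512577499
Delta = exp(-qT) * N(d1) = 1.0000000000 * 0.5512577499 = 0.551258

Answer: Delta = 0.551258


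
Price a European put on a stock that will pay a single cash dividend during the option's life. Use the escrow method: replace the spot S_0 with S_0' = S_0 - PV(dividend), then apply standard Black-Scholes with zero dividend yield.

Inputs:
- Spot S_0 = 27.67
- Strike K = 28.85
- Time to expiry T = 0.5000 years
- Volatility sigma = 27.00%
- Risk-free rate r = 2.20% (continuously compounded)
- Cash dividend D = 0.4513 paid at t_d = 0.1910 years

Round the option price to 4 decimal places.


PV(D) = D * exp(-r * t_d) = 0.4513 * 0.99580682 = 0.44940762
S_0' = S_0 - PV(D) = 27.6700 - 0.44940762 = 27.22059238
d1 = (ln(S_0'/K) + (r + sigma^2/2)*T) / (sigma*sqrt(T)) = -0.15143207
d2 = d1 - sigma*sqrt(T) = -0.34235090
exp(-rT) = 0.98906028
N(-d1) = 0.56018255; N(-d2) = 0.63395658
P = K * exp(-rT) * N(-d2) - S_0' * N(-d1) = 28.8500 * 0.98906028 * 0.63395658 - 27.22059238 * 0.56018255 = 2.8411

Answer: Price = 2.8411


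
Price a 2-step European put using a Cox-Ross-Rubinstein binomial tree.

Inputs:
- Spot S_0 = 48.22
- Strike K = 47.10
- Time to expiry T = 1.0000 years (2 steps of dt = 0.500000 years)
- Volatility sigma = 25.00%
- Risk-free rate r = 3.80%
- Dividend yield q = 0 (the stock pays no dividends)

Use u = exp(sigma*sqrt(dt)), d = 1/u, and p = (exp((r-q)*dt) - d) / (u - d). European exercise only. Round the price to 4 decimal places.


dt = T/N = 0.500000
u = exp(sigma*sqrt(dt)) = 1.193365; d = 1/u = 0.837967
p = (exp((r-q)*dt) - d) / (u - d) = 0.509893
Discount per step: exp(-r*dt) = 0.981179
Stock lattice S(k, i) with i counting down-moves:
  k=0: S(0,0) = 48.2200
  k=1: S(1,0) = 57.5440; S(1,1) = 40.4068
  k=2: S(2,0) = 68.6710; S(2,1) = 48.2200; S(2,2) = 33.8595
Terminal payoffs V(N, i) = max(K - S_T, 0):
  V(2,0) = 0.000000; V(2,1) = 0.000000; V(2,2) = 13.240470
Backward induction: V(k, i) = exp(-r*dt) * [p * V(k+1, i) + (1-p) * V(k+1, i+1)].
  V(1,0) = exp(-r*dt) * [p*0.000000 + (1-p)*0.000000] = 0.000000
  V(1,1) = exp(-r*dt) * [p*0.000000 + (1-p)*13.240470] = 6.367117
  V(0,0) = exp(-r*dt) * [p*0.000000 + (1-p)*6.367117] = 3.061838

Answer: Price = V(0,0) = 3.0618


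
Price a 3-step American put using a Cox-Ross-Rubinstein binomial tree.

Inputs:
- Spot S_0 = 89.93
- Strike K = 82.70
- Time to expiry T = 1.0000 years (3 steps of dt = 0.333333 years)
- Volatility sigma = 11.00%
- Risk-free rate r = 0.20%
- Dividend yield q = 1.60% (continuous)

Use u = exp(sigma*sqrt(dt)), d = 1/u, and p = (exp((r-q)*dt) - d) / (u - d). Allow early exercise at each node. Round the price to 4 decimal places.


dt = T/N = 0.333333
u = exp(sigma*sqrt(dt)) = 1.065569; d = 1/u = 0.938466
p = (exp((r-q)*dt) - d) / (u - d) = 0.447498
Discount per step: exp(-r*dt) = 0.999334
Stock lattice S(k, i) with i counting down-moves:
  k=0: S(0,0) = 89.9300
  k=1: S(1,0) = 95.8266; S(1,1) = 84.3963
  k=2: S(2,0) = 102.1098; S(2,1) = 89.9300; S(2,2) = 79.2030
  k=3: S(3,0) = 108.8050; S(3,1) = 95.8266; S(3,2) = 84.3963; S(3,3) = 74.3294
Terminal payoffs V(N, i) = max(K - S_T, 0):
  V(3,0) = 0.000000; V(3,1) = 0.000000; V(3,2) = 0.000000; V(3,3) = 8.370642
Backward induction: V(k, i) = exp(-r*dt) * [p * V(k+1, i) + (1-p) * V(k+1, i+1)]; then take max(V_cont, immediate exercise) for American.
  V(2,0) = exp(-r*dt) * [p*0.000000 + (1-p)*0.000000] = 0.000000; exercise = 0.000000; V(2,0) = max -> 0.000000
  V(2,1) = exp(-r*dt) * [p*0.000000 + (1-p)*0.000000] = 0.000000; exercise = 0.000000; V(2,1) = max -> 0.000000
  V(2,2) = exp(-r*dt) * [p*0.000000 + (1-p)*8.370642] = 4.621715; exercise = 3.496972; V(2,2) = max -> 4.621715
  V(1,0) = exp(-r*dt) * [p*0.000000 + (1-p)*0.000000] = 0.000000; exercise = 0.000000; V(1,0) = max -> 0.000000
  V(1,1) = exp(-r*dt) * [p*0.000000 + (1-p)*4.621715] = 2.551805; exercise = 0.000000; V(1,1) = max -> 2.551805
  V(0,0) = exp(-r*dt) * [p*0.000000 + (1-p)*2.551805] = 1.408938; exercise = 0.000000; V(0,0) = max -> 1.408938

Answer: Price = V(0,0) = 1.4089


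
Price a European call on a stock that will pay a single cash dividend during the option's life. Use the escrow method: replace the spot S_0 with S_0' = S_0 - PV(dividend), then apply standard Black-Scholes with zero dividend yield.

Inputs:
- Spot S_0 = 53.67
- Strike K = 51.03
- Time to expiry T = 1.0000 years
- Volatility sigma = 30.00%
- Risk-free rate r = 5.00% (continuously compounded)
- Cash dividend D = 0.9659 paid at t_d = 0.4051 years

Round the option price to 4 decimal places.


PV(D) = D * exp(-r * t_d) = 0.9659 * 0.97994875 = 0.94653250
S_0' = S_0 - PV(D) = 53.6700 - 0.94653250 = 52.72346750
d1 = (ln(S_0'/K) + (r + sigma^2/2)*T) / (sigma*sqrt(T)) = 0.42548988
d2 = d1 - sigma*sqrt(T) = 0.12548988
exp(-rT) = 0.95122942
N(d1) = 0.66476020; N(d2) = 0.54993213
C = S_0' * N(d1) - K * exp(-rT) * N(d2) = 52.72346750 * 0.66476020 - 51.0300 * 0.95122942 * 0.54993213 = 8.3541

Answer: Price = 8.3541


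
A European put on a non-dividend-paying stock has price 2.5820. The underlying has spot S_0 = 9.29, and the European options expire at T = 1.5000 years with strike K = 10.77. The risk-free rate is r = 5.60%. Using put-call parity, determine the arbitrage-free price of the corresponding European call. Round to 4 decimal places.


Put-call parity: C - P = S_0 * exp(-qT) - K * exp(-rT).
S_0 * exp(-qT) = 9.2900 * 1.00000000 = 9.29000000
K * exp(-rT) = 10.7700 * 0.91943126 = 9.90227463
C = P + S*exp(-qT) - K*exp(-rT)
C = 2.5820 + 9.29000000 - 9.90227463 = 1.9697

Answer: Call price = 1.9697


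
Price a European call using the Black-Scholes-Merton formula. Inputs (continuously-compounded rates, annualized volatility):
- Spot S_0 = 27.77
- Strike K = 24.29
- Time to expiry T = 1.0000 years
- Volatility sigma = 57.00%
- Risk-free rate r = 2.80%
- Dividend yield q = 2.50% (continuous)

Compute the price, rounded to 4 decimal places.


Answer: Price = 7.5789

Derivation:
d1 = (ln(S/K) + (r - q + 0.5*sigma^2) * T) / (sigma * sqrt(T)) = 0.52516063
d2 = d1 - sigma * sqrt(T) = -0.04483937
exp(-rT) = 0.97238837; exp(-qT) = 0.97530991
C = S_0 * exp(-qT) * N(d1) - K * exp(-rT) * N(d2)
N(d1) = 0.70026423; N(d2) = 0.48211767
C = 27.7700 * 0.97530991 * 0.70026423 - 24.2900 * 0.97238837 * 0.48211767 = 7.5789


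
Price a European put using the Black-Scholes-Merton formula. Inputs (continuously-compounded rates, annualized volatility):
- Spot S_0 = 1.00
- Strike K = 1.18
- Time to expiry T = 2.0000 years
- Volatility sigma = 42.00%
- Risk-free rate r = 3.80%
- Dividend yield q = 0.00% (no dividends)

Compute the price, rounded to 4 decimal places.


Answer: Price = 0.2940

Derivation:
d1 = (ln(S/K) + (r - q + 0.5*sigma^2) * T) / (sigma * sqrt(T)) = 0.14627945
d2 = d1 - sigma * sqrt(T) = -0.44769024
exp(-rT) = 0.92681621; exp(-qT) = 1.00000000
P = K * exp(-rT) * N(-d2) - S_0 * exp(-qT) * N(-d1)
N(-d1) = 0.44185039; N(-d2) = 0.67281162
P = 1.1800 * 0.92681621 * 0.67281162 - 1.0000 * 1.00000000 * 0.44185039 = 0.2940


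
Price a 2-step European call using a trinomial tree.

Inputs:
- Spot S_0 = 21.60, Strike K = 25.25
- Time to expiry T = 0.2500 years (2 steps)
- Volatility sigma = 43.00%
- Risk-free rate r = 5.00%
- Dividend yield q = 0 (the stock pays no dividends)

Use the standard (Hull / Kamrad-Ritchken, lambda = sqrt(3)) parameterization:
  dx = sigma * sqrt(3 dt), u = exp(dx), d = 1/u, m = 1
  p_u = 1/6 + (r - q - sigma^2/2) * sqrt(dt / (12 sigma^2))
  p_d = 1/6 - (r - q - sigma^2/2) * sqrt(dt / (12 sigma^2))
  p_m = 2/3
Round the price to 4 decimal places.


Answer: Price = V(0,0) = 0.8633

Derivation:
dt = T/N = 0.125000; dx = sigma*sqrt(3*dt) = 0.263320
u = exp(dx) = 1.301243; d = 1/u = 0.768496
p_u = 0.156591, p_m = 0.666667, p_d = 0.176742
Discount per step: exp(-r*dt) = 0.993769
Stock lattice S(k, j) with j the centered position index:
  k=0: S(0,+0) = 21.6000
  k=1: S(1,-1) = 16.5995; S(1,+0) = 21.6000; S(1,+1) = 28.1069
  k=2: S(2,-2) = 12.7567; S(2,-1) = 16.5995; S(2,+0) = 21.6000; S(2,+1) = 28.1069; S(2,+2) = 36.5739
Terminal payoffs V(N, j) = max(S_T - K, 0):
  V(2,-2) = 0.000000; V(2,-1) = 0.000000; V(2,+0) = 0.000000; V(2,+1) = 2.856854; V(2,+2) = 11.323854
Backward induction: V(k, j) = exp(-r*dt) * [p_u * V(k+1, j+1) + p_m * V(k+1, j) + p_d * V(k+1, j-1)]
  V(1,-1) = exp(-r*dt) * [p_u*0.000000 + p_m*0.000000 + p_d*0.000000] = 0.000000
  V(1,+0) = exp(-r*dt) * [p_u*2.856854 + p_m*0.000000 + p_d*0.000000] = 0.444570
  V(1,+1) = exp(-r*dt) * [p_u*11.323854 + p_m*2.856854 + p_d*0.000000] = 3.654869
  V(0,+0) = exp(-r*dt) * [p_u*3.654869 + p_m*0.444570 + p_d*0.000000] = 0.863287


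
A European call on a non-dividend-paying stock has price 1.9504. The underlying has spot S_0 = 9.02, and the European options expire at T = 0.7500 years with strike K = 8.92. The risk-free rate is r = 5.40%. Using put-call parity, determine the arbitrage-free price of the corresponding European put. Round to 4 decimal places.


Answer: Put price = 1.4964

Derivation:
Put-call parity: C - P = S_0 * exp(-qT) - K * exp(-rT).
S_0 * exp(-qT) = 9.0200 * 1.00000000 = 9.02000000
K * exp(-rT) = 8.9200 * 0.96030916 = 8.56595775
P = C - S*exp(-qT) + K*exp(-rT)
P = 1.9504 - 9.02000000 + 8.56595775 = 1.4964


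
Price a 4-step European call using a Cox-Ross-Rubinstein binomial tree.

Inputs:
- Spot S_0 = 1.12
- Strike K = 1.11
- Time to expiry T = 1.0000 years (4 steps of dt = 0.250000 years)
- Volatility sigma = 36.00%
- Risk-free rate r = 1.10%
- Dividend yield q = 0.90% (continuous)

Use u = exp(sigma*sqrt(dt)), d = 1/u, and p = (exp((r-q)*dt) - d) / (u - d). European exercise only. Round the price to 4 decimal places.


Answer: Price = V(0,0) = 0.1561

Derivation:
dt = T/N = 0.250000
u = exp(sigma*sqrt(dt)) = 1.197217; d = 1/u = 0.835270
p = (exp((r-q)*dt) - d) / (u - d) = 0.456503
Discount per step: exp(-r*dt) = 0.997254
Stock lattice S(k, i) with i counting down-moves:
  k=0: S(0,0) = 1.1200
  k=1: S(1,0) = 1.3409; S(1,1) = 0.9355
  k=2: S(2,0) = 1.6053; S(2,1) = 1.1200; S(2,2) = 0.7814
  k=3: S(3,0) = 1.9219; S(3,1) = 1.3409; S(3,2) = 0.9355; S(3,3) = 0.6527
  k=4: S(4,0) = 2.3010; S(4,1) = 1.6053; S(4,2) = 1.1200; S(4,3) = 0.7814; S(4,4) = 0.5452
Terminal payoffs V(N, i) = max(S_T - K, 0):
  V(4,0) = 1.190965; V(4,1) = 0.495329; V(4,2) = 0.010000; V(4,3) = 0.000000; V(4,4) = 0.000000
Backward induction: V(k, i) = exp(-r*dt) * [p * V(k+1, i) + (1-p) * V(k+1, i+1)].
  V(3,0) = exp(-r*dt) * [p*1.190965 + (1-p)*0.495329] = 0.810657
  V(3,1) = exp(-r*dt) * [p*0.495329 + (1-p)*0.010000] = 0.230918
  V(3,2) = exp(-r*dt) * [p*0.010000 + (1-p)*0.000000] = 0.004552
  V(3,3) = exp(-r*dt) * [p*0.000000 + (1-p)*0.000000] = 0.000000
  V(2,0) = exp(-r*dt) * [p*0.810657 + (1-p)*0.230918] = 0.494209
  V(2,1) = exp(-r*dt) * [p*0.230918 + (1-p)*0.004552] = 0.107593
  V(2,2) = exp(-r*dt) * [p*0.004552 + (1-p)*0.000000] = 0.002073
  V(1,0) = exp(-r*dt) * [p*0.494209 + (1-p)*0.107593] = 0.283304
  V(1,1) = exp(-r*dt) * [p*0.107593 + (1-p)*0.002073] = 0.050105
  V(0,0) = exp(-r*dt) * [p*0.283304 + (1-p)*0.050105] = 0.156131


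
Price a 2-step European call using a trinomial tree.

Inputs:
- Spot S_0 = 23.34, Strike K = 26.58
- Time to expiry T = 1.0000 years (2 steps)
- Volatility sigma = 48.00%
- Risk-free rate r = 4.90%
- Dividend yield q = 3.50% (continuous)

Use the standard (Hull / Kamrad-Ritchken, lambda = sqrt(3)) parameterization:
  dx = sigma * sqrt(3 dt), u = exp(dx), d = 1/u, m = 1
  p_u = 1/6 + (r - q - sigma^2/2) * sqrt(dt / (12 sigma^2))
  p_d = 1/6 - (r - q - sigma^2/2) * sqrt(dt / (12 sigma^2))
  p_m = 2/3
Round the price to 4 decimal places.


dt = T/N = 0.500000; dx = sigma*sqrt(3*dt) = 0.587878
u = exp(dx) = 1.800164; d = 1/u = 0.555505
p_u = 0.123630, p_m = 0.666667, p_d = 0.209703
Discount per step: exp(-r*dt) = 0.975798
Stock lattice S(k, j) with j the centered position index:
  k=0: S(0,+0) = 23.3400
  k=1: S(1,-1) = 12.9655; S(1,+0) = 23.3400; S(1,+1) = 42.0158
  k=2: S(2,-2) = 7.2024; S(2,-1) = 12.9655; S(2,+0) = 23.3400; S(2,+1) = 42.0158; S(2,+2) = 75.6353
Terminal payoffs V(N, j) = max(S_T - K, 0):
  V(2,-2) = 0.000000; V(2,-1) = 0.000000; V(2,+0) = 0.000000; V(2,+1) = 15.435818; V(2,+2) = 49.055345
Backward induction: V(k, j) = exp(-r*dt) * [p_u * V(k+1, j+1) + p_m * V(k+1, j) + p_d * V(k+1, j-1)]
  V(1,-1) = exp(-r*dt) * [p_u*0.000000 + p_m*0.000000 + p_d*0.000000] = 0.000000
  V(1,+0) = exp(-r*dt) * [p_u*15.435818 + p_m*0.000000 + p_d*0.000000] = 1.862152
  V(1,+1) = exp(-r*dt) * [p_u*49.055345 + p_m*15.435818 + p_d*0.000000] = 15.959446
  V(0,+0) = exp(-r*dt) * [p_u*15.959446 + p_m*1.862152 + p_d*0.000000] = 3.136710

Answer: Price = V(0,0) = 3.1367


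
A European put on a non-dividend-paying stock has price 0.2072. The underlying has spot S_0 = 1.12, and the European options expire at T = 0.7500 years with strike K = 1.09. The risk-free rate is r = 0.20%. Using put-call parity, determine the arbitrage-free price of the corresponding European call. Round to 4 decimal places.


Put-call parity: C - P = S_0 * exp(-qT) - K * exp(-rT).
S_0 * exp(-qT) = 1.1200 * 1.00000000 = 1.12000000
K * exp(-rT) = 1.0900 * 0.99850112 = 1.08836623
C = P + S*exp(-qT) - K*exp(-rT)
C = 0.2072 + 1.12000000 - 1.08836623 = 0.2388

Answer: Call price = 0.2388


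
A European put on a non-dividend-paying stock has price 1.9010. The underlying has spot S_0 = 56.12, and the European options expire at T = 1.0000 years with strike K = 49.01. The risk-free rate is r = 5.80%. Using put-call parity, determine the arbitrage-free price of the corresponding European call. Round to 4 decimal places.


Put-call parity: C - P = S_0 * exp(-qT) - K * exp(-rT).
S_0 * exp(-qT) = 56.1200 * 1.00000000 = 56.12000000
K * exp(-rT) = 49.0100 * 0.94364995 = 46.24828392
C = P + S*exp(-qT) - K*exp(-rT)
C = 1.9010 + 56.12000000 - 46.24828392 = 11.7727

Answer: Call price = 11.7727


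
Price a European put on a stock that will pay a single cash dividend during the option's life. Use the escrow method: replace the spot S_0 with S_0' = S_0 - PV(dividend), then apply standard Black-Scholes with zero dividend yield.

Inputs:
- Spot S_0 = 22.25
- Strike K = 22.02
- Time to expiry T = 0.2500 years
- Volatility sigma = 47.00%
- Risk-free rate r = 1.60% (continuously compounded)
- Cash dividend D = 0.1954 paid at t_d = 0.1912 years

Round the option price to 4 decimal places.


Answer: Price = 1.9962

Derivation:
PV(D) = D * exp(-r * t_d) = 0.1954 * 0.99694547 = 0.19480315
S_0' = S_0 - PV(D) = 22.2500 - 0.19480315 = 22.05519685
d1 = (ln(S_0'/K) + (r + sigma^2/2)*T) / (sigma*sqrt(T)) = 0.14131757
d2 = d1 - sigma*sqrt(T) = -0.09368243
exp(-rT) = 0.99600799
N(-d1) = 0.44380954; N(-d2) = 0.53731929
P = K * exp(-rT) * N(-d2) - S_0' * N(-d1) = 22.0200 * 0.99600799 * 0.53731929 - 22.05519685 * 0.44380954 = 1.9962


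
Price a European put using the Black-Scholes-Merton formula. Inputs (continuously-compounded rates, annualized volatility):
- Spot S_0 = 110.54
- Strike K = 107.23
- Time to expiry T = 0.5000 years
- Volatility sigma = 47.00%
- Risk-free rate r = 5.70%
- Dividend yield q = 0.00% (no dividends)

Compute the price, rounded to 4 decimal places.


Answer: Price = 11.2299

Derivation:
d1 = (ln(S/K) + (r - q + 0.5*sigma^2) * T) / (sigma * sqrt(T)) = 0.34340230
d2 = d1 - sigma * sqrt(T) = 0.01106212
exp(-rT) = 0.97190229; exp(-qT) = 1.00000000
P = K * exp(-rT) * N(-d2) - S_0 * exp(-qT) * N(-d1)
N(-d1) = 0.36564791; N(-d2) = 0.49558694
P = 107.2300 * 0.97190229 * 0.49558694 - 110.5400 * 1.00000000 * 0.36564791 = 11.2299


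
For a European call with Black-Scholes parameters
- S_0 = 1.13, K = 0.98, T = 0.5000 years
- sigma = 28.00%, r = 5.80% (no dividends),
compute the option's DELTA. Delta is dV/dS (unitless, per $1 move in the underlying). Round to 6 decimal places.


Answer: Delta = 0.832677

Derivation:
d1 = 0.9647984128; d2 = 0.7668085140
phi(d1) = 0.2504849295; exp(-qT) = 1.0000000000; exp(-rT) = 0.9714164645
N(d1) = 0.8326771045
Delta = exp(-qT) * N(d1) = 1.0000000000 * 0.8326771045 = 0.832677


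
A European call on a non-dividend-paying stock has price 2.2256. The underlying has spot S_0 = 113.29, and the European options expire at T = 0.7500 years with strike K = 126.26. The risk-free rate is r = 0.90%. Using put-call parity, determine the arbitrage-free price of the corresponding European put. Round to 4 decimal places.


Put-call parity: C - P = S_0 * exp(-qT) - K * exp(-rT).
S_0 * exp(-qT) = 113.2900 * 1.00000000 = 113.29000000
K * exp(-rT) = 126.2600 * 0.99327273 = 125.41061490
P = C - S*exp(-qT) + K*exp(-rT)
P = 2.2256 - 113.29000000 + 125.41061490 = 14.3462

Answer: Put price = 14.3462


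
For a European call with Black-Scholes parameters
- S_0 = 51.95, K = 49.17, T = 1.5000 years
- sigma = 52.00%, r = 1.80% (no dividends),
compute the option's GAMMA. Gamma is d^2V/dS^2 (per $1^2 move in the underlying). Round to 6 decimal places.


d1 = 0.4471858130; d2 = -0.1896815201
phi(d1) = 0.3609823879; exp(-qT) = 1.0000000000; exp(-rT) = 0.9733612415
Gamma = exp(-qT) * phi(d1) / (S * sigma * sqrt(T)) = 1.0000000000 * 0.3609823879 / (51.9500 * 0.5200 * 1.2247448714) = 0.010911

Answer: Gamma = 0.010911


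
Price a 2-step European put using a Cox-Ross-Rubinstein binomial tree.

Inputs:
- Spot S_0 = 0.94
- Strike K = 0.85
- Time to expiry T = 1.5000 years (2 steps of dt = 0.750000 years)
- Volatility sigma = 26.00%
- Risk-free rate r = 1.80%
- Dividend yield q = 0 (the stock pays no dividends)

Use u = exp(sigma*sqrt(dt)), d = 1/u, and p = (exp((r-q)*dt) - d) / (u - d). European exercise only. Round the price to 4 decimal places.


dt = T/N = 0.750000
u = exp(sigma*sqrt(dt)) = 1.252531; d = 1/u = 0.798383
p = (exp((r-q)*dt) - d) / (u - d) = 0.473873
Discount per step: exp(-r*dt) = 0.986591
Stock lattice S(k, i) with i counting down-moves:
  k=0: S(0,0) = 0.9400
  k=1: S(1,0) = 1.1774; S(1,1) = 0.7505
  k=2: S(2,0) = 1.4747; S(2,1) = 0.9400; S(2,2) = 0.5992
Terminal payoffs V(N, i) = max(K - S_T, 0):
  V(2,0) = 0.000000; V(2,1) = 0.000000; V(2,2) = 0.250829
Backward induction: V(k, i) = exp(-r*dt) * [p * V(k+1, i) + (1-p) * V(k+1, i+1)].
  V(1,0) = exp(-r*dt) * [p*0.000000 + (1-p)*0.000000] = 0.000000
  V(1,1) = exp(-r*dt) * [p*0.000000 + (1-p)*0.250829] = 0.130199
  V(0,0) = exp(-r*dt) * [p*0.000000 + (1-p)*0.130199] = 0.067582

Answer: Price = V(0,0) = 0.0676


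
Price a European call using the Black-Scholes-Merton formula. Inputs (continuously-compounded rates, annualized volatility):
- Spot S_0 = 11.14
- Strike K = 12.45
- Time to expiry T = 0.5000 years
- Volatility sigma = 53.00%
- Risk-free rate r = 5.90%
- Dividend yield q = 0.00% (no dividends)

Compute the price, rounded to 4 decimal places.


Answer: Price = 1.2926

Derivation:
d1 = (ln(S/K) + (r - q + 0.5*sigma^2) * T) / (sigma * sqrt(T)) = -0.03056139
d2 = d1 - sigma * sqrt(T) = -0.40532799
exp(-rT) = 0.97093088; exp(-qT) = 1.00000000
C = S_0 * exp(-qT) * N(d1) - K * exp(-rT) * N(d2)
N(d1) = 0.48780967; N(d2) = 0.34261822
C = 11.1400 * 1.00000000 * 0.48780967 - 12.4500 * 0.97093088 * 0.34261822 = 1.2926


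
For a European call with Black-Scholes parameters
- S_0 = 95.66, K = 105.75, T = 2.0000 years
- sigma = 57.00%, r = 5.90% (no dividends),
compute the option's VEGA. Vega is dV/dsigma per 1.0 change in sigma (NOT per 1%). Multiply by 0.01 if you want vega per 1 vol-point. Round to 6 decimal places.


d1 = 0.4250362049; d2 = -0.3810655256
phi(d1) = 0.3644862610; exp(-qT) = 1.0000000000; exp(-rT) = 0.8886960526
Vega = S * exp(-qT) * phi(d1) * sqrt(T) = 95.6600 * 1.0000000000 * 0.3644862610 * 1.4142135624 = 49.309039

Answer: Vega = 49.309039


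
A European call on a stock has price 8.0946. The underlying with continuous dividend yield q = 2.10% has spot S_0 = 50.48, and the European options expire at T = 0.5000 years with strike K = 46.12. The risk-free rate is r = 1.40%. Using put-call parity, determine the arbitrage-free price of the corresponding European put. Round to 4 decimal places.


Answer: Put price = 3.9402

Derivation:
Put-call parity: C - P = S_0 * exp(-qT) - K * exp(-rT).
S_0 * exp(-qT) = 50.4800 * 0.98955493 = 49.95273300
K * exp(-rT) = 46.1200 * 0.99302444 = 45.79828731
P = C - S*exp(-qT) + K*exp(-rT)
P = 8.0946 - 49.95273300 + 45.79828731 = 3.9402


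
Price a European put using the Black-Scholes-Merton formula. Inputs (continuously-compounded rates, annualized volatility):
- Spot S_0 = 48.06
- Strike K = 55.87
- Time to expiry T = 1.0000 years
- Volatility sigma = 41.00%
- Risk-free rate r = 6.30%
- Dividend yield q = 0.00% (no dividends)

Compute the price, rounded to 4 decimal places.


Answer: Price = 10.5457

Derivation:
d1 = (ln(S/K) + (r - q + 0.5*sigma^2) * T) / (sigma * sqrt(T)) = -0.00860325
d2 = d1 - sigma * sqrt(T) = -0.41860325
exp(-rT) = 0.93894347; exp(-qT) = 1.00000000
P = K * exp(-rT) * N(-d2) - S_0 * exp(-qT) * N(-d1)
N(-d1) = 0.50343216; N(-d2) = 0.66224694
P = 55.8700 * 0.93894347 * 0.66224694 - 48.0600 * 1.00000000 * 0.50343216 = 10.5457


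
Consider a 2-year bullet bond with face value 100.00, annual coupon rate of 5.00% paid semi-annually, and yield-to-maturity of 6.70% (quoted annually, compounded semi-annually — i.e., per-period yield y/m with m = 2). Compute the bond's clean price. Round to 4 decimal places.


Coupon per period c = face * coupon_rate / m = 2.500000
Periods per year m = 2; per-period yield y/m = 0.033500
Number of cashflows N = 4
Cashflows (t years, CF_t, discount factor 1/(1+y/m)^(m*t), PV):
  t = 0.5000: CF_t = 2.500000, DF = 0.967586, PV = 2.418965
  t = 1.0000: CF_t = 2.500000, DF = 0.936222, PV = 2.340556
  t = 1.5000: CF_t = 2.500000, DF = 0.905876, PV = 2.264689
  t = 2.0000: CF_t = 102.500000, DF = 0.876512, PV = 89.842523
Price P = sum_t PV_t = 96.866733

Answer: Price = 96.8667


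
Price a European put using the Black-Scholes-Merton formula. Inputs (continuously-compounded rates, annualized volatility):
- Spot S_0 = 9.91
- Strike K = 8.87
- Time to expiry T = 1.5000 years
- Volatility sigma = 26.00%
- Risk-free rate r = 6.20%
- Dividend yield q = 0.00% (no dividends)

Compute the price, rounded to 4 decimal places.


Answer: Price = 0.4469

Derivation:
d1 = (ln(S/K) + (r - q + 0.5*sigma^2) * T) / (sigma * sqrt(T)) = 0.79944296
d2 = d1 - sigma * sqrt(T) = 0.48100929
exp(-rT) = 0.91119350; exp(-qT) = 1.00000000
P = K * exp(-rT) * N(-d2) - S_0 * exp(-qT) * N(-d1)
N(-d1) = 0.21201681; N(-d2) = 0.31525495
P = 8.8700 * 0.91119350 * 0.31525495 - 9.9100 * 1.00000000 * 0.21201681 = 0.4469


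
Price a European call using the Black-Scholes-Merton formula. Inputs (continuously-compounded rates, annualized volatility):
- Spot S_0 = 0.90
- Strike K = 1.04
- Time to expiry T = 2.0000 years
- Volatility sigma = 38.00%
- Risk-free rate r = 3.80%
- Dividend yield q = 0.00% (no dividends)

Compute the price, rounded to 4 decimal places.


d1 = (ln(S/K) + (r - q + 0.5*sigma^2) * T) / (sigma * sqrt(T)) = 0.14108412
d2 = d1 - sigma * sqrt(T) = -0.39631703
exp(-rT) = 0.92681621; exp(-qT) = 1.00000000
C = S_0 * exp(-qT) * N(d1) - K * exp(-rT) * N(d2)
N(d1) = 0.55609826; N(d2) = 0.34593558
C = 0.9000 * 1.00000000 * 0.55609826 - 1.0400 * 0.92681621 * 0.34593558 = 0.1670

Answer: Price = 0.1670


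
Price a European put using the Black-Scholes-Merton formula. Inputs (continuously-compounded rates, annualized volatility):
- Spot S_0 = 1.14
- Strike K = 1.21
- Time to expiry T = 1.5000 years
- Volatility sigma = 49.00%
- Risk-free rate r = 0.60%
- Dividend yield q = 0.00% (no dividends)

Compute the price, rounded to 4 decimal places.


Answer: Price = 0.3064

Derivation:
d1 = (ln(S/K) + (r - q + 0.5*sigma^2) * T) / (sigma * sqrt(T)) = 0.21575989
d2 = d1 - sigma * sqrt(T) = -0.38436509
exp(-rT) = 0.99104038; exp(-qT) = 1.00000000
P = K * exp(-rT) * N(-d2) - S_0 * exp(-qT) * N(-d1)
N(-d1) = 0.41458746; N(-d2) = 0.64964607
P = 1.2100 * 0.99104038 * 0.64964607 - 1.1400 * 1.00000000 * 0.41458746 = 0.3064


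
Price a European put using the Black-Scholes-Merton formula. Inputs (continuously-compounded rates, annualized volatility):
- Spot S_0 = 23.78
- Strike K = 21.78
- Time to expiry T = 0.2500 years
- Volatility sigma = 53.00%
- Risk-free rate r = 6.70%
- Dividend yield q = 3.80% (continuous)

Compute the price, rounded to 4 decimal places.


d1 = (ln(S/K) + (r - q + 0.5*sigma^2) * T) / (sigma * sqrt(T)) = 0.49137839
d2 = d1 - sigma * sqrt(T) = 0.22637839
exp(-rT) = 0.98338950; exp(-qT) = 0.99054498
P = K * exp(-rT) * N(-d2) - S_0 * exp(-qT) * N(-d1)
N(-d1) = 0.31157942; N(-d2) = 0.41045357
P = 21.7800 * 0.98338950 * 0.41045357 - 23.7800 * 0.99054498 * 0.31157942 = 1.4519

Answer: Price = 1.4519


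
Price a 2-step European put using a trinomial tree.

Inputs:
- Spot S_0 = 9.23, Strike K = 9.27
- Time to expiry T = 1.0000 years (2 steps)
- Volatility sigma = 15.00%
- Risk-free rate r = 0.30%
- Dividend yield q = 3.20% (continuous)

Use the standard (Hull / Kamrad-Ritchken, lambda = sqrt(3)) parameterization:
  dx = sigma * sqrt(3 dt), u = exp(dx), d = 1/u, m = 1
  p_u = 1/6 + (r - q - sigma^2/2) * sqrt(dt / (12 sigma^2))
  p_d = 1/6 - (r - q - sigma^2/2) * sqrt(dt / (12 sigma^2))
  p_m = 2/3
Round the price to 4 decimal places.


dt = T/N = 0.500000; dx = sigma*sqrt(3*dt) = 0.183712
u = exp(dx) = 1.201669; d = 1/u = 0.832176
p_u = 0.111893, p_m = 0.666667, p_d = 0.221440
Discount per step: exp(-r*dt) = 0.998501
Stock lattice S(k, j) with j the centered position index:
  k=0: S(0,+0) = 9.2300
  k=1: S(1,-1) = 7.6810; S(1,+0) = 9.2300; S(1,+1) = 11.0914
  k=2: S(2,-2) = 6.3919; S(2,-1) = 7.6810; S(2,+0) = 9.2300; S(2,+1) = 11.0914; S(2,+2) = 13.3282
Terminal payoffs V(N, j) = max(K - S_T, 0):
  V(2,-2) = 2.878074; V(2,-1) = 1.589019; V(2,+0) = 0.040000; V(2,+1) = 0.000000; V(2,+2) = 0.000000
Backward induction: V(k, j) = exp(-r*dt) * [p_u * V(k+1, j+1) + p_m * V(k+1, j) + p_d * V(k+1, j-1)]
  V(1,-1) = exp(-r*dt) * [p_u*0.040000 + p_m*1.589019 + p_d*2.878074] = 1.698592
  V(1,+0) = exp(-r*dt) * [p_u*0.000000 + p_m*0.040000 + p_d*1.589019] = 0.377972
  V(1,+1) = exp(-r*dt) * [p_u*0.000000 + p_m*0.000000 + p_d*0.040000] = 0.008844
  V(0,+0) = exp(-r*dt) * [p_u*0.008844 + p_m*0.377972 + p_d*1.698592] = 0.628164

Answer: Price = V(0,0) = 0.6282


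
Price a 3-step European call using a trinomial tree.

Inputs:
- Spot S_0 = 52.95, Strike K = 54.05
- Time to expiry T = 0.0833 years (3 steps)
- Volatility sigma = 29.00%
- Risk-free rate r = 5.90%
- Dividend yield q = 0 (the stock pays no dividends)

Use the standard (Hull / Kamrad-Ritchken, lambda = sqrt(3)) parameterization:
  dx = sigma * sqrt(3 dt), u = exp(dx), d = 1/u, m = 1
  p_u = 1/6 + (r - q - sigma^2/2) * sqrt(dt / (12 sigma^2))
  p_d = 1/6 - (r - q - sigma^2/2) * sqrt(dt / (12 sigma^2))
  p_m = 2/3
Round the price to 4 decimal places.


Answer: Price = V(0,0) = 1.3982

Derivation:
dt = T/N = 0.027767; dx = sigma*sqrt(3*dt) = 0.083699
u = exp(dx) = 1.087302; d = 1/u = 0.919708
p_u = 0.169478, p_m = 0.666667, p_d = 0.163855
Discount per step: exp(-r*dt) = 0.998363
Stock lattice S(k, j) with j the centered position index:
  k=0: S(0,+0) = 52.9500
  k=1: S(1,-1) = 48.6985; S(1,+0) = 52.9500; S(1,+1) = 57.5726
  k=2: S(2,-2) = 44.7884; S(2,-1) = 48.6985; S(2,+0) = 52.9500; S(2,+1) = 57.5726; S(2,+2) = 62.5988
  k=3: S(3,-3) = 41.1923; S(3,-2) = 44.7884; S(3,-1) = 48.6985; S(3,+0) = 52.9500; S(3,+1) = 57.5726; S(3,+2) = 62.5988; S(3,+3) = 68.0638
Terminal payoffs V(N, j) = max(S_T - K, 0):
  V(3,-3) = 0.000000; V(3,-2) = 0.000000; V(3,-1) = 0.000000; V(3,+0) = 0.000000; V(3,+1) = 3.522621; V(3,+2) = 8.548803; V(3,+3) = 14.013780
Backward induction: V(k, j) = exp(-r*dt) * [p_u * V(k+1, j+1) + p_m * V(k+1, j) + p_d * V(k+1, j-1)]
  V(2,-2) = exp(-r*dt) * [p_u*0.000000 + p_m*0.000000 + p_d*0.000000] = 0.000000
  V(2,-1) = exp(-r*dt) * [p_u*0.000000 + p_m*0.000000 + p_d*0.000000] = 0.000000
  V(2,+0) = exp(-r*dt) * [p_u*3.522621 + p_m*0.000000 + p_d*0.000000] = 0.596030
  V(2,+1) = exp(-r*dt) * [p_u*8.548803 + p_m*3.522621 + p_d*0.000000] = 3.791034
  V(2,+2) = exp(-r*dt) * [p_u*14.013780 + p_m*8.548803 + p_d*3.522621] = 8.637270
  V(1,-1) = exp(-r*dt) * [p_u*0.596030 + p_m*0.000000 + p_d*0.000000] = 0.100849
  V(1,+0) = exp(-r*dt) * [p_u*3.791034 + p_m*0.596030 + p_d*0.000000] = 1.038149
  V(1,+1) = exp(-r*dt) * [p_u*8.637270 + p_m*3.791034 + p_d*0.596030] = 4.082154
  V(0,+0) = exp(-r*dt) * [p_u*4.082154 + p_m*1.038149 + p_d*0.100849] = 1.398168


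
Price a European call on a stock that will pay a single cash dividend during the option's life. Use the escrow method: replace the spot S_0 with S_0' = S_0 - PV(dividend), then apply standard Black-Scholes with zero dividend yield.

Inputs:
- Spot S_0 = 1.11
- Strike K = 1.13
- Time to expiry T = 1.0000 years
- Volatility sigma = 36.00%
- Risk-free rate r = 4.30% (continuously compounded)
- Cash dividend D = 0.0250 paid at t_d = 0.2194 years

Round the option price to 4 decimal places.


Answer: Price = 0.1562

Derivation:
PV(D) = D * exp(-r * t_d) = 0.0250 * 0.99061016 = 0.02476525
S_0' = S_0 - PV(D) = 1.1100 - 0.02476525 = 1.08523475
d1 = (ln(S_0'/K) + (r + sigma^2/2)*T) / (sigma*sqrt(T)) = 0.18716302
d2 = d1 - sigma*sqrt(T) = -0.17283698
exp(-rT) = 0.95791139
N(d1) = 0.57423359; N(d2) = 0.43138978
C = S_0' * N(d1) - K * exp(-rT) * N(d2) = 1.08523475 * 0.57423359 - 1.1300 * 0.95791139 * 0.43138978 = 0.1562


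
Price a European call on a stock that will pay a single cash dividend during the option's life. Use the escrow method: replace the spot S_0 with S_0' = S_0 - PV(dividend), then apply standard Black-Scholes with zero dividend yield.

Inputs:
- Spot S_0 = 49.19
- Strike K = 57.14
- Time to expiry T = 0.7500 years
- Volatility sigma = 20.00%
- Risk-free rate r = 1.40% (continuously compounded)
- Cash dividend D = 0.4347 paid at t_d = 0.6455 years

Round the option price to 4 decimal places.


PV(D) = D * exp(-r * t_d) = 0.4347 * 0.99100371 = 0.43078931
S_0' = S_0 - PV(D) = 49.1900 - 0.43078931 = 48.75921069
d1 = (ln(S_0'/K) + (r + sigma^2/2)*T) / (sigma*sqrt(T)) = -0.76851256
d2 = d1 - sigma*sqrt(T) = -0.94171764
exp(-rT) = 0.98955493
N(d1) = 0.22109137; N(d2) = 0.17316861
C = S_0' * N(d1) - K * exp(-rT) * N(d2) = 48.75921069 * 0.22109137 - 57.1400 * 0.98955493 * 0.17316861 = 0.9887

Answer: Price = 0.9887


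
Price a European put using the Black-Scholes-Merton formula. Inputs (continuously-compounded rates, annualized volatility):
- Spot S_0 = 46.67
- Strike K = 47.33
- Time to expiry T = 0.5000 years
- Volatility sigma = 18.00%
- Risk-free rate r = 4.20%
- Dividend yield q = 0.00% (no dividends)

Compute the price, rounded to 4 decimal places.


d1 = (ln(S/K) + (r - q + 0.5*sigma^2) * T) / (sigma * sqrt(T)) = 0.11830066
d2 = d1 - sigma * sqrt(T) = -0.00897856
exp(-rT) = 0.97921896; exp(-qT) = 1.00000000
P = K * exp(-rT) * N(-d2) - S_0 * exp(-qT) * N(-d1)
N(-d1) = 0.45291472; N(-d2) = 0.50358188
P = 47.3300 * 0.97921896 * 0.50358188 - 46.6700 * 1.00000000 * 0.45291472 = 2.2017

Answer: Price = 2.2017


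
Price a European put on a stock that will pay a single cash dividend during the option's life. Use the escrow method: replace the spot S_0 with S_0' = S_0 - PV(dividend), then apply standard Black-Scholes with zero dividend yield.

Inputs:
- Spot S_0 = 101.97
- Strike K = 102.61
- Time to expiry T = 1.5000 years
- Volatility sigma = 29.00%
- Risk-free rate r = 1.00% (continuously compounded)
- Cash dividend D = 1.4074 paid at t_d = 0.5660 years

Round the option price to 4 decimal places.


PV(D) = D * exp(-r * t_d) = 1.4074 * 0.99435599 = 1.39945662
S_0' = S_0 - PV(D) = 101.9700 - 1.39945662 = 100.57054338
d1 = (ln(S_0'/K) + (r + sigma^2/2)*T) / (sigma*sqrt(T)) = 0.16329653
d2 = d1 - sigma*sqrt(T) = -0.19187948
exp(-rT) = 0.98511194
N(-d1) = 0.43514248; N(-d2) = 0.57608169
P = K * exp(-rT) * N(-d2) - S_0' * N(-d1) = 102.6100 * 0.98511194 * 0.57608169 - 100.57054338 * 0.43514248 = 14.4692

Answer: Price = 14.4692


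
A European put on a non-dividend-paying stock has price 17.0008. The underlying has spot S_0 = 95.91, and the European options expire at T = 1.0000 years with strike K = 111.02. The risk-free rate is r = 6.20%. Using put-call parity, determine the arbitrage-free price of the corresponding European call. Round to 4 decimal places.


Put-call parity: C - P = S_0 * exp(-qT) - K * exp(-rT).
S_0 * exp(-qT) = 95.9100 * 1.00000000 = 95.91000000
K * exp(-rT) = 111.0200 * 0.93988289 = 104.34579809
C = P + S*exp(-qT) - K*exp(-rT)
C = 17.0008 + 95.91000000 - 104.34579809 = 8.5650

Answer: Call price = 8.5650


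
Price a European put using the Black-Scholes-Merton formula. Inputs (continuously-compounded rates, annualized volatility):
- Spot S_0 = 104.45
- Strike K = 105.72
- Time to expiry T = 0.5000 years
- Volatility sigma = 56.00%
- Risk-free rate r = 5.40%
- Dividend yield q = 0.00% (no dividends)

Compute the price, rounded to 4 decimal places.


d1 = (ln(S/K) + (r - q + 0.5*sigma^2) * T) / (sigma * sqrt(T)) = 0.23565444
d2 = d1 - sigma * sqrt(T) = -0.16032536
exp(-rT) = 0.97336124; exp(-qT) = 1.00000000
P = K * exp(-rT) * N(-d2) - S_0 * exp(-qT) * N(-d1)
N(-d1) = 0.40685041; N(-d2) = 0.56368761
P = 105.7200 * 0.97336124 * 0.56368761 - 104.4500 * 1.00000000 * 0.40685041 = 15.5100

Answer: Price = 15.5100


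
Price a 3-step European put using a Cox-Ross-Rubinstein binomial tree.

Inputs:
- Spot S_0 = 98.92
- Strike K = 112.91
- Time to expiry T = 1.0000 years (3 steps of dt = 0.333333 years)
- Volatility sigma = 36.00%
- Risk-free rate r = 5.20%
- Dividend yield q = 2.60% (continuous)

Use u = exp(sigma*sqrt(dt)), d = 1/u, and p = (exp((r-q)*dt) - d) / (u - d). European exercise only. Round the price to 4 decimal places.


dt = T/N = 0.333333
u = exp(sigma*sqrt(dt)) = 1.231024; d = 1/u = 0.812332
p = (exp((r-q)*dt) - d) / (u - d) = 0.469014
Discount per step: exp(-r*dt) = 0.982816
Stock lattice S(k, i) with i counting down-moves:
  k=0: S(0,0) = 98.9200
  k=1: S(1,0) = 121.7729; S(1,1) = 80.3559
  k=2: S(2,0) = 149.9053; S(2,1) = 98.9200; S(2,2) = 65.2757
  k=3: S(3,0) = 184.5370; S(3,1) = 121.7729; S(3,2) = 80.3559; S(3,3) = 53.0255
Terminal payoffs V(N, i) = max(K - S_T, 0):
  V(3,0) = 0.000000; V(3,1) = 0.000000; V(3,2) = 32.554114; V(3,3) = 59.884488
Backward induction: V(k, i) = exp(-r*dt) * [p * V(k+1, i) + (1-p) * V(k+1, i+1)].
  V(2,0) = exp(-r*dt) * [p*0.000000 + (1-p)*0.000000] = 0.000000
  V(2,1) = exp(-r*dt) * [p*0.000000 + (1-p)*32.554114] = 16.988737
  V(2,2) = exp(-r*dt) * [p*32.554114 + (1-p)*59.884488] = 46.257374
  V(1,0) = exp(-r*dt) * [p*0.000000 + (1-p)*16.988737] = 8.865767
  V(1,1) = exp(-r*dt) * [p*16.988737 + (1-p)*46.257374] = 31.970977
  V(0,0) = exp(-r*dt) * [p*8.865767 + (1-p)*31.970977] = 20.771136

Answer: Price = V(0,0) = 20.7711


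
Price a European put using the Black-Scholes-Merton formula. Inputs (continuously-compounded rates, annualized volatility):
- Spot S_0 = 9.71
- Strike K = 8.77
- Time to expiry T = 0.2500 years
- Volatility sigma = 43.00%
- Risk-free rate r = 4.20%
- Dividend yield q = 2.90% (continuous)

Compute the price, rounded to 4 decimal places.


d1 = (ln(S/K) + (r - q + 0.5*sigma^2) * T) / (sigma * sqrt(T)) = 0.59619524
d2 = d1 - sigma * sqrt(T) = 0.38119524
exp(-rT) = 0.98955493; exp(-qT) = 0.99277622
P = K * exp(-rT) * N(-d2) - S_0 * exp(-qT) * N(-d1)
N(-d1) = 0.27552240; N(-d2) = 0.35152919
P = 8.7700 * 0.98955493 * 0.35152919 - 9.7100 * 0.99277622 * 0.27552240 = 0.3947

Answer: Price = 0.3947


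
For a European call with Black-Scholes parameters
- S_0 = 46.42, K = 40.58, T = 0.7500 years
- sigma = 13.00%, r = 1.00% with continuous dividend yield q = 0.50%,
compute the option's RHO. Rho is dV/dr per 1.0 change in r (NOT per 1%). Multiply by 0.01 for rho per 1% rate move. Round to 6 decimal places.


d1 = 1.2838721484; d2 = 1.1712888459
phi(d1) = 0.1749767134; exp(-qT) = 0.9962570225; exp(-rT) = 0.9925280548
N(d2) = 0.8792586533
Rho = K*T*exp(-rT)*N(d2) = 40.5800 * 0.7500 * 0.9925280548 * 0.8792586533 = 26.560286

Answer: Rho = 26.560286
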